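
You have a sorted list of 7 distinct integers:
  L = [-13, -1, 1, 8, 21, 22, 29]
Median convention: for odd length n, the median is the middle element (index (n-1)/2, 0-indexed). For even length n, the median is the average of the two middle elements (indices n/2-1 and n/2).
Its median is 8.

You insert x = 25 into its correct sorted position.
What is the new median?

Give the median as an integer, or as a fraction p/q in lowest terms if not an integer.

Answer: 29/2

Derivation:
Old list (sorted, length 7): [-13, -1, 1, 8, 21, 22, 29]
Old median = 8
Insert x = 25
Old length odd (7). Middle was index 3 = 8.
New length even (8). New median = avg of two middle elements.
x = 25: 6 elements are < x, 1 elements are > x.
New sorted list: [-13, -1, 1, 8, 21, 22, 25, 29]
New median = 29/2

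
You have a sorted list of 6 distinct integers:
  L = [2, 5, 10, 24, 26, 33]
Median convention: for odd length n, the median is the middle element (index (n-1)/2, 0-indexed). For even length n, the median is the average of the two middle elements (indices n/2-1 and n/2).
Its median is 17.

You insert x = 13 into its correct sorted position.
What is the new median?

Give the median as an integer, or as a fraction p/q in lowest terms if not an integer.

Old list (sorted, length 6): [2, 5, 10, 24, 26, 33]
Old median = 17
Insert x = 13
Old length even (6). Middle pair: indices 2,3 = 10,24.
New length odd (7). New median = single middle element.
x = 13: 3 elements are < x, 3 elements are > x.
New sorted list: [2, 5, 10, 13, 24, 26, 33]
New median = 13

Answer: 13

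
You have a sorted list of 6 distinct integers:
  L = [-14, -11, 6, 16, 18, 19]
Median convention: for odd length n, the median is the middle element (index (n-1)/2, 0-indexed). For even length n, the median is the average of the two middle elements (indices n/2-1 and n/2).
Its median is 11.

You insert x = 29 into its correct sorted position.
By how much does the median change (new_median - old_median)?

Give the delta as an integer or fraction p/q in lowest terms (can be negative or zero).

Old median = 11
After inserting x = 29: new sorted = [-14, -11, 6, 16, 18, 19, 29]
New median = 16
Delta = 16 - 11 = 5

Answer: 5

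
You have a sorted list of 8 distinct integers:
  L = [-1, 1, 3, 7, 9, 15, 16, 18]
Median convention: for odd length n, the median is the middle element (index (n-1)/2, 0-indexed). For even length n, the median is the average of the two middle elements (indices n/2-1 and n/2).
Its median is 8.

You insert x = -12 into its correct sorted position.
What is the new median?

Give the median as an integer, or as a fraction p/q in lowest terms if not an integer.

Old list (sorted, length 8): [-1, 1, 3, 7, 9, 15, 16, 18]
Old median = 8
Insert x = -12
Old length even (8). Middle pair: indices 3,4 = 7,9.
New length odd (9). New median = single middle element.
x = -12: 0 elements are < x, 8 elements are > x.
New sorted list: [-12, -1, 1, 3, 7, 9, 15, 16, 18]
New median = 7

Answer: 7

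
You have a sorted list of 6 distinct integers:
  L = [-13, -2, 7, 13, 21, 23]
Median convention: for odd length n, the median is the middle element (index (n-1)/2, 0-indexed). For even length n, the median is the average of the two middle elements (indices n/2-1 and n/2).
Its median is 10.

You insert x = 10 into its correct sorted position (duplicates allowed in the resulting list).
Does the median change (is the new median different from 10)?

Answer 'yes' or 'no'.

Old median = 10
Insert x = 10
New median = 10
Changed? no

Answer: no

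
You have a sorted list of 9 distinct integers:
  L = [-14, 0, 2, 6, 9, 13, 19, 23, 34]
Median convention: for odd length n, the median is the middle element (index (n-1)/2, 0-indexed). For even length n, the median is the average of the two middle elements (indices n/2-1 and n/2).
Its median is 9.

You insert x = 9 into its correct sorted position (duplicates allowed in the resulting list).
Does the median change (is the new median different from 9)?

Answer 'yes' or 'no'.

Answer: no

Derivation:
Old median = 9
Insert x = 9
New median = 9
Changed? no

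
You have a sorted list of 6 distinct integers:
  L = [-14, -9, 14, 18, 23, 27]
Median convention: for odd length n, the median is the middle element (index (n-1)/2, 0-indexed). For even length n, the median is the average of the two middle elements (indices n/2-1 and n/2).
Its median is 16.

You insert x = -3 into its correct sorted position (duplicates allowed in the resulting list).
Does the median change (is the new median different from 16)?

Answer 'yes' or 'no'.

Old median = 16
Insert x = -3
New median = 14
Changed? yes

Answer: yes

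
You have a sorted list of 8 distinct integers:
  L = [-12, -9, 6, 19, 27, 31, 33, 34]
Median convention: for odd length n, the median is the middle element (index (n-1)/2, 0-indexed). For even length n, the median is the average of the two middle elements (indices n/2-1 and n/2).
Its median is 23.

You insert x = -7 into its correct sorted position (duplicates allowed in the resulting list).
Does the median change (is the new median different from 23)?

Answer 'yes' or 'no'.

Old median = 23
Insert x = -7
New median = 19
Changed? yes

Answer: yes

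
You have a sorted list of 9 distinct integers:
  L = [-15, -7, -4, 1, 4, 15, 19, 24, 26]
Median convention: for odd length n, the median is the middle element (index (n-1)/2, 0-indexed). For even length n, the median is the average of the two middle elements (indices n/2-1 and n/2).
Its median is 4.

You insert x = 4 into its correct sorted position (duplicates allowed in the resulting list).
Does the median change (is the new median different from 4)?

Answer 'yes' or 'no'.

Answer: no

Derivation:
Old median = 4
Insert x = 4
New median = 4
Changed? no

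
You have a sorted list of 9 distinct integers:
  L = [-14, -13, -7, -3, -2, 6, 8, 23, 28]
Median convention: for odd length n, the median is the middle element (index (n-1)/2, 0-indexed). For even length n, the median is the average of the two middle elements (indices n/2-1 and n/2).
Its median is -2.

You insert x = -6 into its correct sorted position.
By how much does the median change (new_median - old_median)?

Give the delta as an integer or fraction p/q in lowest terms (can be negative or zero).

Old median = -2
After inserting x = -6: new sorted = [-14, -13, -7, -6, -3, -2, 6, 8, 23, 28]
New median = -5/2
Delta = -5/2 - -2 = -1/2

Answer: -1/2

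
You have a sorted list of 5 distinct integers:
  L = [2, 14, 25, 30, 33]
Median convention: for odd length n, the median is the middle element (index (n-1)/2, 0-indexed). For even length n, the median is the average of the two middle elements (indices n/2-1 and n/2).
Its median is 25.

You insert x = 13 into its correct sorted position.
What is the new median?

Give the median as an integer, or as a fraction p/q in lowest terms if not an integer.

Old list (sorted, length 5): [2, 14, 25, 30, 33]
Old median = 25
Insert x = 13
Old length odd (5). Middle was index 2 = 25.
New length even (6). New median = avg of two middle elements.
x = 13: 1 elements are < x, 4 elements are > x.
New sorted list: [2, 13, 14, 25, 30, 33]
New median = 39/2

Answer: 39/2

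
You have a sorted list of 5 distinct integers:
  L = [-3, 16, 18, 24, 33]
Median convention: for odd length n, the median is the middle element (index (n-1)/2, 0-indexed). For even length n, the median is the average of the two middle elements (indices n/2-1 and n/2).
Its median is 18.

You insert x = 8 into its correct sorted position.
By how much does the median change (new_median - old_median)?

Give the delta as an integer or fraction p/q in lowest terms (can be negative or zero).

Answer: -1

Derivation:
Old median = 18
After inserting x = 8: new sorted = [-3, 8, 16, 18, 24, 33]
New median = 17
Delta = 17 - 18 = -1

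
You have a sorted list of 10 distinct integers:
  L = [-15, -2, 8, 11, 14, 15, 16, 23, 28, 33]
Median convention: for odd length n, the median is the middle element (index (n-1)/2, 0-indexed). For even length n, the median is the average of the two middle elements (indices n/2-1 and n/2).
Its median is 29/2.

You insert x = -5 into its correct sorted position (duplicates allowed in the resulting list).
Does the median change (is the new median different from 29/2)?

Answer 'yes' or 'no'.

Old median = 29/2
Insert x = -5
New median = 14
Changed? yes

Answer: yes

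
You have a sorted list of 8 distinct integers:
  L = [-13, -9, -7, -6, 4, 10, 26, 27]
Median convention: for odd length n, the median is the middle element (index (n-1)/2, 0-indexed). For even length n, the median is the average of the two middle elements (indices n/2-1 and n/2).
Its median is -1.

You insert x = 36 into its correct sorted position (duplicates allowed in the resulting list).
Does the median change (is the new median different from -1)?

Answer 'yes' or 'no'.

Answer: yes

Derivation:
Old median = -1
Insert x = 36
New median = 4
Changed? yes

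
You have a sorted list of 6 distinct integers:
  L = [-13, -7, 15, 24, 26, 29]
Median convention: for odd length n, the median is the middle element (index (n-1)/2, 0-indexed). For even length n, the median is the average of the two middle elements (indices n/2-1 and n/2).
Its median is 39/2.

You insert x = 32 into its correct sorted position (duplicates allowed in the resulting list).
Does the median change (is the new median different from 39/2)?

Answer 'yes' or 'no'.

Old median = 39/2
Insert x = 32
New median = 24
Changed? yes

Answer: yes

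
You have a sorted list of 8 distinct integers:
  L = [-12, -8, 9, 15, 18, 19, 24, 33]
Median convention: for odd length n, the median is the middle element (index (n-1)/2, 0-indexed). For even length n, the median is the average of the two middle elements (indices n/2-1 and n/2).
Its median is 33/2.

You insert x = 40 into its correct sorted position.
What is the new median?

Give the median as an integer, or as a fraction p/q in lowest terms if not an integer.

Old list (sorted, length 8): [-12, -8, 9, 15, 18, 19, 24, 33]
Old median = 33/2
Insert x = 40
Old length even (8). Middle pair: indices 3,4 = 15,18.
New length odd (9). New median = single middle element.
x = 40: 8 elements are < x, 0 elements are > x.
New sorted list: [-12, -8, 9, 15, 18, 19, 24, 33, 40]
New median = 18

Answer: 18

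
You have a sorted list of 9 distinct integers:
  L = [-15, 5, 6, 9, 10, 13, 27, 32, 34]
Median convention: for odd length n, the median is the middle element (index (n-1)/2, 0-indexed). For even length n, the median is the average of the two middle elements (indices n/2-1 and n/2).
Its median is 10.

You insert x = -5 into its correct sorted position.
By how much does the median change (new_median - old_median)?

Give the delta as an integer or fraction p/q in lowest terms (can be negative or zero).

Old median = 10
After inserting x = -5: new sorted = [-15, -5, 5, 6, 9, 10, 13, 27, 32, 34]
New median = 19/2
Delta = 19/2 - 10 = -1/2

Answer: -1/2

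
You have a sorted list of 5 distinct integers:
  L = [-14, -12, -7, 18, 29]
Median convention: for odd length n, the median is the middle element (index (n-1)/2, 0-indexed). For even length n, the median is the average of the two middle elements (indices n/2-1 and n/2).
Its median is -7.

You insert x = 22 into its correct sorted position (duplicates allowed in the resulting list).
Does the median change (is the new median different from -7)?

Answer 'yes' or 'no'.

Answer: yes

Derivation:
Old median = -7
Insert x = 22
New median = 11/2
Changed? yes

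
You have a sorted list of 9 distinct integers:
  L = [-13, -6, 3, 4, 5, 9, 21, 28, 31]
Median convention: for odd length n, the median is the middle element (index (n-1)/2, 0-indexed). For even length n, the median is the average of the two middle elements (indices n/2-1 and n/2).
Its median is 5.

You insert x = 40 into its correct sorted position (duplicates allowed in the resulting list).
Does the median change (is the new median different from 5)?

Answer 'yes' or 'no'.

Old median = 5
Insert x = 40
New median = 7
Changed? yes

Answer: yes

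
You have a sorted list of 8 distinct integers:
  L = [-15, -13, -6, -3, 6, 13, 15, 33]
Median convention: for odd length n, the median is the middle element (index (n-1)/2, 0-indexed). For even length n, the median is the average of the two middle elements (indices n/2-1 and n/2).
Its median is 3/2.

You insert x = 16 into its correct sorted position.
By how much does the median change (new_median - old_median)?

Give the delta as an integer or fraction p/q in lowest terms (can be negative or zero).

Old median = 3/2
After inserting x = 16: new sorted = [-15, -13, -6, -3, 6, 13, 15, 16, 33]
New median = 6
Delta = 6 - 3/2 = 9/2

Answer: 9/2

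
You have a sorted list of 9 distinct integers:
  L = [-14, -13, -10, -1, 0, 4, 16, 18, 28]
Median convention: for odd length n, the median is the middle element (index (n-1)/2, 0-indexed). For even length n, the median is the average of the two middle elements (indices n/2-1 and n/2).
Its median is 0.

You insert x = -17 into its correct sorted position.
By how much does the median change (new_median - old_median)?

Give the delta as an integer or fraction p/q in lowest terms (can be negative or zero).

Answer: -1/2

Derivation:
Old median = 0
After inserting x = -17: new sorted = [-17, -14, -13, -10, -1, 0, 4, 16, 18, 28]
New median = -1/2
Delta = -1/2 - 0 = -1/2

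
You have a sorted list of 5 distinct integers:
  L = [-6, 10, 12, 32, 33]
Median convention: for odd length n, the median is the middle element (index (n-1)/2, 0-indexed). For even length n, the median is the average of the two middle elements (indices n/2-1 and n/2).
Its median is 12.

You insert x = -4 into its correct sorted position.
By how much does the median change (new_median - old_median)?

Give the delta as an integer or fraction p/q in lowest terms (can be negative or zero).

Old median = 12
After inserting x = -4: new sorted = [-6, -4, 10, 12, 32, 33]
New median = 11
Delta = 11 - 12 = -1

Answer: -1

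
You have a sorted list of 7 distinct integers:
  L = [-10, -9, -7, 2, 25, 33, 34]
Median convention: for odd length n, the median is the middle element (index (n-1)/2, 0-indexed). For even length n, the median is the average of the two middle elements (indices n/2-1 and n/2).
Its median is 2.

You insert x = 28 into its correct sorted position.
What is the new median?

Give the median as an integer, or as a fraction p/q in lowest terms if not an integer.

Answer: 27/2

Derivation:
Old list (sorted, length 7): [-10, -9, -7, 2, 25, 33, 34]
Old median = 2
Insert x = 28
Old length odd (7). Middle was index 3 = 2.
New length even (8). New median = avg of two middle elements.
x = 28: 5 elements are < x, 2 elements are > x.
New sorted list: [-10, -9, -7, 2, 25, 28, 33, 34]
New median = 27/2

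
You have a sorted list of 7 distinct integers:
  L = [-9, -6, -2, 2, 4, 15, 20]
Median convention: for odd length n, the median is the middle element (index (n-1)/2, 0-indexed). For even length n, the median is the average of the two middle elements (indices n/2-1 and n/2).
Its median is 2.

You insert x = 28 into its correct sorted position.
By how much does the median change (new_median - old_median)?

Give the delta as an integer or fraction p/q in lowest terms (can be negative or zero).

Answer: 1

Derivation:
Old median = 2
After inserting x = 28: new sorted = [-9, -6, -2, 2, 4, 15, 20, 28]
New median = 3
Delta = 3 - 2 = 1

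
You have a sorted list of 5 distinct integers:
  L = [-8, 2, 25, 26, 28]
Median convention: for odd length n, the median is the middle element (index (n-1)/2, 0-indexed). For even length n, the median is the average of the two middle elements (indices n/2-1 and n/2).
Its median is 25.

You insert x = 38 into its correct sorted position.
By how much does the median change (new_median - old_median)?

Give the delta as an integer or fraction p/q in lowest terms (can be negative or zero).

Old median = 25
After inserting x = 38: new sorted = [-8, 2, 25, 26, 28, 38]
New median = 51/2
Delta = 51/2 - 25 = 1/2

Answer: 1/2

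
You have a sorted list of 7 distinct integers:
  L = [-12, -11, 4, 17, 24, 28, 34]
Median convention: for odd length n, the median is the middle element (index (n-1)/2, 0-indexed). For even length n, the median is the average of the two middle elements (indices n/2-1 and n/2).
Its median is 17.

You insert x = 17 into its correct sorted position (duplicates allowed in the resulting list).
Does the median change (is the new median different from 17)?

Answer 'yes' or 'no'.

Answer: no

Derivation:
Old median = 17
Insert x = 17
New median = 17
Changed? no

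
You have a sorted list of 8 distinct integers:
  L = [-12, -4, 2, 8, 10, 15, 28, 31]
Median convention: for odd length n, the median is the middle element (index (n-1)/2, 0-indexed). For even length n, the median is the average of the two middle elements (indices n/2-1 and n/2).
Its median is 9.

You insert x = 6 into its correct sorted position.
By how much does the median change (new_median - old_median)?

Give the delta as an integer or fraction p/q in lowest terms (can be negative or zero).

Old median = 9
After inserting x = 6: new sorted = [-12, -4, 2, 6, 8, 10, 15, 28, 31]
New median = 8
Delta = 8 - 9 = -1

Answer: -1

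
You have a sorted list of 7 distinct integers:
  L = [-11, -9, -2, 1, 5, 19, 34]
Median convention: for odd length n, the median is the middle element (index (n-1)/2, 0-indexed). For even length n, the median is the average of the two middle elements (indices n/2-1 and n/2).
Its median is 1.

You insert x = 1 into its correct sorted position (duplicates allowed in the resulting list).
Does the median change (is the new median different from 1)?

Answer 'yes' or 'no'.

Old median = 1
Insert x = 1
New median = 1
Changed? no

Answer: no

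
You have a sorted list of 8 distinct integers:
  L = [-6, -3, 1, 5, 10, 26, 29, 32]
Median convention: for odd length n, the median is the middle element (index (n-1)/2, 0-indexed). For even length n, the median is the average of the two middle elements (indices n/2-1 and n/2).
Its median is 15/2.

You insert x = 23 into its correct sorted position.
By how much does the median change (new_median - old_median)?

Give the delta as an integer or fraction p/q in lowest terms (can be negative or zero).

Answer: 5/2

Derivation:
Old median = 15/2
After inserting x = 23: new sorted = [-6, -3, 1, 5, 10, 23, 26, 29, 32]
New median = 10
Delta = 10 - 15/2 = 5/2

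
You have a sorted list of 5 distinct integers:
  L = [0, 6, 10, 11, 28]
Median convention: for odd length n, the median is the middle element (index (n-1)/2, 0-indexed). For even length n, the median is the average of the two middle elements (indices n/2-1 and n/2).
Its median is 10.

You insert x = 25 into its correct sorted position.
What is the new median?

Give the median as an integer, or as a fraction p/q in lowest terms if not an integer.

Old list (sorted, length 5): [0, 6, 10, 11, 28]
Old median = 10
Insert x = 25
Old length odd (5). Middle was index 2 = 10.
New length even (6). New median = avg of two middle elements.
x = 25: 4 elements are < x, 1 elements are > x.
New sorted list: [0, 6, 10, 11, 25, 28]
New median = 21/2

Answer: 21/2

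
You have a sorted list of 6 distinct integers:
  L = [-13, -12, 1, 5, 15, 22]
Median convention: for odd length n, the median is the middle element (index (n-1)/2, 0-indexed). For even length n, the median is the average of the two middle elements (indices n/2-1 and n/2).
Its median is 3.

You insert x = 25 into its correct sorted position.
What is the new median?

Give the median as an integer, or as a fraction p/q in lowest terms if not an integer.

Old list (sorted, length 6): [-13, -12, 1, 5, 15, 22]
Old median = 3
Insert x = 25
Old length even (6). Middle pair: indices 2,3 = 1,5.
New length odd (7). New median = single middle element.
x = 25: 6 elements are < x, 0 elements are > x.
New sorted list: [-13, -12, 1, 5, 15, 22, 25]
New median = 5

Answer: 5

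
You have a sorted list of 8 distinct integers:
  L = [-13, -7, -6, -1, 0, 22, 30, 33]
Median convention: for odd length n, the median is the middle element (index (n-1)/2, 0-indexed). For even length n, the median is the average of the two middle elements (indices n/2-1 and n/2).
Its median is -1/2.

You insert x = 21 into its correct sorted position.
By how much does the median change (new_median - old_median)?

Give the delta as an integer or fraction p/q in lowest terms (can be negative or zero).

Answer: 1/2

Derivation:
Old median = -1/2
After inserting x = 21: new sorted = [-13, -7, -6, -1, 0, 21, 22, 30, 33]
New median = 0
Delta = 0 - -1/2 = 1/2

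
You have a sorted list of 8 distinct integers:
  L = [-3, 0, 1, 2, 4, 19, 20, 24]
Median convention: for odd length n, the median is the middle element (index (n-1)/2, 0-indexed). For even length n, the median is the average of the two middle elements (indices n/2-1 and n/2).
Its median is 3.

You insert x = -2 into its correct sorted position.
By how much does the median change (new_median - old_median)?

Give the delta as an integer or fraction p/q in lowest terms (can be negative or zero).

Old median = 3
After inserting x = -2: new sorted = [-3, -2, 0, 1, 2, 4, 19, 20, 24]
New median = 2
Delta = 2 - 3 = -1

Answer: -1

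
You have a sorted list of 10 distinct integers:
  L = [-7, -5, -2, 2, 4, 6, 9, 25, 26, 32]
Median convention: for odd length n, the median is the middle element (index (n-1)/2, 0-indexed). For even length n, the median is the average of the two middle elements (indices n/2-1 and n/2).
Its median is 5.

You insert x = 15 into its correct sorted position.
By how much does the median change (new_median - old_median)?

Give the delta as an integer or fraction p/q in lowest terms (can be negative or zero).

Old median = 5
After inserting x = 15: new sorted = [-7, -5, -2, 2, 4, 6, 9, 15, 25, 26, 32]
New median = 6
Delta = 6 - 5 = 1

Answer: 1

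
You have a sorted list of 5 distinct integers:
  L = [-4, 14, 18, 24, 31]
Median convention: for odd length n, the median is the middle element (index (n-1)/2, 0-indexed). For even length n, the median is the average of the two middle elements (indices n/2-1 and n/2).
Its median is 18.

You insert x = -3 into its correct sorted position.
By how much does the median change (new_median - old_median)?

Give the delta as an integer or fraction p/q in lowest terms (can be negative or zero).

Old median = 18
After inserting x = -3: new sorted = [-4, -3, 14, 18, 24, 31]
New median = 16
Delta = 16 - 18 = -2

Answer: -2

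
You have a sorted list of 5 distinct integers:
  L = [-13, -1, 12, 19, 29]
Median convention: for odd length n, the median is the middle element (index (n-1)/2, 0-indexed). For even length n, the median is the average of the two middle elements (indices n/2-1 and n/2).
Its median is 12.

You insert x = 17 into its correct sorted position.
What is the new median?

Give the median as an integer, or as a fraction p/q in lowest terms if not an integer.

Answer: 29/2

Derivation:
Old list (sorted, length 5): [-13, -1, 12, 19, 29]
Old median = 12
Insert x = 17
Old length odd (5). Middle was index 2 = 12.
New length even (6). New median = avg of two middle elements.
x = 17: 3 elements are < x, 2 elements are > x.
New sorted list: [-13, -1, 12, 17, 19, 29]
New median = 29/2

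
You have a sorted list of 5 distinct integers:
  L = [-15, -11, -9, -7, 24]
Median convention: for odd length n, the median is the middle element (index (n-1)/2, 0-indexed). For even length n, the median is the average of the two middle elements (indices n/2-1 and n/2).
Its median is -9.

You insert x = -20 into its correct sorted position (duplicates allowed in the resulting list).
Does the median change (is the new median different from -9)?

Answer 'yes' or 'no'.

Old median = -9
Insert x = -20
New median = -10
Changed? yes

Answer: yes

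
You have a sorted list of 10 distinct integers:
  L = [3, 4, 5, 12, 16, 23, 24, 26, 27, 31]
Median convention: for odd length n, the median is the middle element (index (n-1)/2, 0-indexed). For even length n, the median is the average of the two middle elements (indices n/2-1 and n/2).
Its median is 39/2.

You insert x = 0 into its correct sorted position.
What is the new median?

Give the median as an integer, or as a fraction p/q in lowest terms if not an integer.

Old list (sorted, length 10): [3, 4, 5, 12, 16, 23, 24, 26, 27, 31]
Old median = 39/2
Insert x = 0
Old length even (10). Middle pair: indices 4,5 = 16,23.
New length odd (11). New median = single middle element.
x = 0: 0 elements are < x, 10 elements are > x.
New sorted list: [0, 3, 4, 5, 12, 16, 23, 24, 26, 27, 31]
New median = 16

Answer: 16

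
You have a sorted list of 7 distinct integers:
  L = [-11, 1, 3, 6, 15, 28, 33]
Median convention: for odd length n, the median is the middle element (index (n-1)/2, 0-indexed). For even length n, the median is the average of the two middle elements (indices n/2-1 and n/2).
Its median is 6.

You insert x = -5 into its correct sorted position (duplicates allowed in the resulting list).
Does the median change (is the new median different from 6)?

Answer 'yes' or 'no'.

Answer: yes

Derivation:
Old median = 6
Insert x = -5
New median = 9/2
Changed? yes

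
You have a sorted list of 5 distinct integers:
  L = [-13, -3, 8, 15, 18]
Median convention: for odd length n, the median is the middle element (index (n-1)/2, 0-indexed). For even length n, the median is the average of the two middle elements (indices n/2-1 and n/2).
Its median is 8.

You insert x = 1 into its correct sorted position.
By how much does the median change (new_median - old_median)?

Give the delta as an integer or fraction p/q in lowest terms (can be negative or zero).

Answer: -7/2

Derivation:
Old median = 8
After inserting x = 1: new sorted = [-13, -3, 1, 8, 15, 18]
New median = 9/2
Delta = 9/2 - 8 = -7/2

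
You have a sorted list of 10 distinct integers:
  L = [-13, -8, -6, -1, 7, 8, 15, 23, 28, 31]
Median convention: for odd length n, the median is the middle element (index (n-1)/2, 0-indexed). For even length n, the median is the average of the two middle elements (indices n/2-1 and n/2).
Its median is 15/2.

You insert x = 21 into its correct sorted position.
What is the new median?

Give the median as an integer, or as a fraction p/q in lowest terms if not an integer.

Old list (sorted, length 10): [-13, -8, -6, -1, 7, 8, 15, 23, 28, 31]
Old median = 15/2
Insert x = 21
Old length even (10). Middle pair: indices 4,5 = 7,8.
New length odd (11). New median = single middle element.
x = 21: 7 elements are < x, 3 elements are > x.
New sorted list: [-13, -8, -6, -1, 7, 8, 15, 21, 23, 28, 31]
New median = 8

Answer: 8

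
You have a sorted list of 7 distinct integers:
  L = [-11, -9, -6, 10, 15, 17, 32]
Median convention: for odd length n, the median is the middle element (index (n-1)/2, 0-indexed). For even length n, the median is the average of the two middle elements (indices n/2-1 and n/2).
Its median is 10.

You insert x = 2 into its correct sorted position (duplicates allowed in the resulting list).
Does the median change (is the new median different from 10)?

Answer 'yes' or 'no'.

Answer: yes

Derivation:
Old median = 10
Insert x = 2
New median = 6
Changed? yes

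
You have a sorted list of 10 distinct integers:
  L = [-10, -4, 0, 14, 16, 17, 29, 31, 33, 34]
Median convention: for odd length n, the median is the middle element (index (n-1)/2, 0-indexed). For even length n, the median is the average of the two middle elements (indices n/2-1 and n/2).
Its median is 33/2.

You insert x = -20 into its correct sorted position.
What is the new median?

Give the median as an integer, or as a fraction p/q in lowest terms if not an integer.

Old list (sorted, length 10): [-10, -4, 0, 14, 16, 17, 29, 31, 33, 34]
Old median = 33/2
Insert x = -20
Old length even (10). Middle pair: indices 4,5 = 16,17.
New length odd (11). New median = single middle element.
x = -20: 0 elements are < x, 10 elements are > x.
New sorted list: [-20, -10, -4, 0, 14, 16, 17, 29, 31, 33, 34]
New median = 16

Answer: 16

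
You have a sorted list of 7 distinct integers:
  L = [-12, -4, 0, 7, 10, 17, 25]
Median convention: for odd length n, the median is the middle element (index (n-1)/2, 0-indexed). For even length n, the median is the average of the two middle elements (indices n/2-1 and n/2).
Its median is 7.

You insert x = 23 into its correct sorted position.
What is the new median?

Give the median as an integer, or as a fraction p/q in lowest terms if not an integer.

Answer: 17/2

Derivation:
Old list (sorted, length 7): [-12, -4, 0, 7, 10, 17, 25]
Old median = 7
Insert x = 23
Old length odd (7). Middle was index 3 = 7.
New length even (8). New median = avg of two middle elements.
x = 23: 6 elements are < x, 1 elements are > x.
New sorted list: [-12, -4, 0, 7, 10, 17, 23, 25]
New median = 17/2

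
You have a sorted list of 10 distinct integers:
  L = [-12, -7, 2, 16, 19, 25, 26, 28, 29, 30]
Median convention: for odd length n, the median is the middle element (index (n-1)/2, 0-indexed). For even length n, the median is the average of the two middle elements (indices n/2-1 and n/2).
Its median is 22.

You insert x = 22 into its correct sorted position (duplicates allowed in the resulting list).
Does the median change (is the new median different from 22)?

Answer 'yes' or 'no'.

Old median = 22
Insert x = 22
New median = 22
Changed? no

Answer: no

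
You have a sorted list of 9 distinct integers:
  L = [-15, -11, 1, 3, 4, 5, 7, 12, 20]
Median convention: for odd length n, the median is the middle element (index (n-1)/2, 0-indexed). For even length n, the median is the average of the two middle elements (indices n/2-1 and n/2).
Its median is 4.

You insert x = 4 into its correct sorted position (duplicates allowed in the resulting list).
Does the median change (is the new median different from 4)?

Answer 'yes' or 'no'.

Old median = 4
Insert x = 4
New median = 4
Changed? no

Answer: no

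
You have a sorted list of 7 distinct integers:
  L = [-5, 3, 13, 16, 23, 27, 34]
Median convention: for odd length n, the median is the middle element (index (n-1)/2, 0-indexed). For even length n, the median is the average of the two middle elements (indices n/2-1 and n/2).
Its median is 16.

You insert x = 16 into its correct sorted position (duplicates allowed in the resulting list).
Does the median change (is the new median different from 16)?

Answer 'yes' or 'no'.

Answer: no

Derivation:
Old median = 16
Insert x = 16
New median = 16
Changed? no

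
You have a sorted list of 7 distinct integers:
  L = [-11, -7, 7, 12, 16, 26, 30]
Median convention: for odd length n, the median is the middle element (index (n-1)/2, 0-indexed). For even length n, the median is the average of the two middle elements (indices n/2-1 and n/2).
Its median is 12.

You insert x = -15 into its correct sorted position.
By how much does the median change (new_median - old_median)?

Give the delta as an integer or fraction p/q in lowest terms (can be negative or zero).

Old median = 12
After inserting x = -15: new sorted = [-15, -11, -7, 7, 12, 16, 26, 30]
New median = 19/2
Delta = 19/2 - 12 = -5/2

Answer: -5/2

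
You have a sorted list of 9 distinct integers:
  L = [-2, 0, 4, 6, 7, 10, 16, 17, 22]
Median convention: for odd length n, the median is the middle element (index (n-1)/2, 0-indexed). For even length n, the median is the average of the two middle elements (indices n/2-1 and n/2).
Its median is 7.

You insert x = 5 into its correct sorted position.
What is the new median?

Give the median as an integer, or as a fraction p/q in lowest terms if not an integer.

Answer: 13/2

Derivation:
Old list (sorted, length 9): [-2, 0, 4, 6, 7, 10, 16, 17, 22]
Old median = 7
Insert x = 5
Old length odd (9). Middle was index 4 = 7.
New length even (10). New median = avg of two middle elements.
x = 5: 3 elements are < x, 6 elements are > x.
New sorted list: [-2, 0, 4, 5, 6, 7, 10, 16, 17, 22]
New median = 13/2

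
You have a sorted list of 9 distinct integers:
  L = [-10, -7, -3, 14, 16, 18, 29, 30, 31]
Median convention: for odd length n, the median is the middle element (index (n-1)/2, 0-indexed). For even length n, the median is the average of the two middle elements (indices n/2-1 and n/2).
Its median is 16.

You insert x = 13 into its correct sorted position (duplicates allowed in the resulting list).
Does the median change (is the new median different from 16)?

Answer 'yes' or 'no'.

Answer: yes

Derivation:
Old median = 16
Insert x = 13
New median = 15
Changed? yes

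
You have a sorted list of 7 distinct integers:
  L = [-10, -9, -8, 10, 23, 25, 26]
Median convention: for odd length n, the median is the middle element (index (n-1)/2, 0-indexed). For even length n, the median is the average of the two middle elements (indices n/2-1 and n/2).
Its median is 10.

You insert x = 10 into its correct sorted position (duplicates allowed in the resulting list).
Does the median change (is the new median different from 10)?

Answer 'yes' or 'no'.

Old median = 10
Insert x = 10
New median = 10
Changed? no

Answer: no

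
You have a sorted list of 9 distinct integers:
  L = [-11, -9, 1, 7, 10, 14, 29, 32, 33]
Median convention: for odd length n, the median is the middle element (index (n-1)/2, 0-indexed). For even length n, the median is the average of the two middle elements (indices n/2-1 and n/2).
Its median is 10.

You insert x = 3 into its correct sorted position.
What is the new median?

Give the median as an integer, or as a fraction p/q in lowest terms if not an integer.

Old list (sorted, length 9): [-11, -9, 1, 7, 10, 14, 29, 32, 33]
Old median = 10
Insert x = 3
Old length odd (9). Middle was index 4 = 10.
New length even (10). New median = avg of two middle elements.
x = 3: 3 elements are < x, 6 elements are > x.
New sorted list: [-11, -9, 1, 3, 7, 10, 14, 29, 32, 33]
New median = 17/2

Answer: 17/2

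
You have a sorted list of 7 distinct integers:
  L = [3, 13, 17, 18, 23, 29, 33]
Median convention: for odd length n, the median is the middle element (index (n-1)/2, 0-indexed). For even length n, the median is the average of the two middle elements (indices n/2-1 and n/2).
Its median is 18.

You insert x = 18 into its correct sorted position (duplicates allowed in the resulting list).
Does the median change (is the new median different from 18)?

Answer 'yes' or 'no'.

Old median = 18
Insert x = 18
New median = 18
Changed? no

Answer: no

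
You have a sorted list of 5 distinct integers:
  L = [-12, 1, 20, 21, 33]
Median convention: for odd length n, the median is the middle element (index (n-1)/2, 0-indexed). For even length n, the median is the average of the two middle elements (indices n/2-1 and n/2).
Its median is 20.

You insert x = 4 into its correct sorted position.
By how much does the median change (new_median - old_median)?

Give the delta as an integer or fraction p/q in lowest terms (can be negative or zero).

Answer: -8

Derivation:
Old median = 20
After inserting x = 4: new sorted = [-12, 1, 4, 20, 21, 33]
New median = 12
Delta = 12 - 20 = -8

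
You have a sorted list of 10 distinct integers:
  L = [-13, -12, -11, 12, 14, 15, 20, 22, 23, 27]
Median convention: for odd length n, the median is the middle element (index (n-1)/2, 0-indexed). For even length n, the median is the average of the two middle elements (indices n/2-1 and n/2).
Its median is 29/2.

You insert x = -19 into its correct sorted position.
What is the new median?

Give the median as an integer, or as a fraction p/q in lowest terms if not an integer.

Answer: 14

Derivation:
Old list (sorted, length 10): [-13, -12, -11, 12, 14, 15, 20, 22, 23, 27]
Old median = 29/2
Insert x = -19
Old length even (10). Middle pair: indices 4,5 = 14,15.
New length odd (11). New median = single middle element.
x = -19: 0 elements are < x, 10 elements are > x.
New sorted list: [-19, -13, -12, -11, 12, 14, 15, 20, 22, 23, 27]
New median = 14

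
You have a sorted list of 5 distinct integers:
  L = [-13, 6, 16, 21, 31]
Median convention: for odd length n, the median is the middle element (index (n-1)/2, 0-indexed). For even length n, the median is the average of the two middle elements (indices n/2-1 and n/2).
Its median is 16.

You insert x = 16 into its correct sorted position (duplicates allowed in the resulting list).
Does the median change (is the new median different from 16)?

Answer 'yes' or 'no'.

Old median = 16
Insert x = 16
New median = 16
Changed? no

Answer: no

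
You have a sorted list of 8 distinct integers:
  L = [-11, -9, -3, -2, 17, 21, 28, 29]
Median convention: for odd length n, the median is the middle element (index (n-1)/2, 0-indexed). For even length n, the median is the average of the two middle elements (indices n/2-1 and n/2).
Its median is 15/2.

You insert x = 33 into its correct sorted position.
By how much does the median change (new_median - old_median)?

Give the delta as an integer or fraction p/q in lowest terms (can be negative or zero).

Old median = 15/2
After inserting x = 33: new sorted = [-11, -9, -3, -2, 17, 21, 28, 29, 33]
New median = 17
Delta = 17 - 15/2 = 19/2

Answer: 19/2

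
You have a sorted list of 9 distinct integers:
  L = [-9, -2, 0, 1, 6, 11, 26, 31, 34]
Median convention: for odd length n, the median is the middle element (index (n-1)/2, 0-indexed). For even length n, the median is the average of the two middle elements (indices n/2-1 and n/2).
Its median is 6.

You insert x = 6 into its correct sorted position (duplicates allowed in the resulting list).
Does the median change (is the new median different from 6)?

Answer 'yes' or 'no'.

Answer: no

Derivation:
Old median = 6
Insert x = 6
New median = 6
Changed? no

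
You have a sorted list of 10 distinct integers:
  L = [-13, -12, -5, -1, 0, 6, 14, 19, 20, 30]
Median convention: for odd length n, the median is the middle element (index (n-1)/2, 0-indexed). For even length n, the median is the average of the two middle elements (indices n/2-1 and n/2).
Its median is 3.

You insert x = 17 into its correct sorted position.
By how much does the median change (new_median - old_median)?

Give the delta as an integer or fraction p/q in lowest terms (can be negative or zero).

Answer: 3

Derivation:
Old median = 3
After inserting x = 17: new sorted = [-13, -12, -5, -1, 0, 6, 14, 17, 19, 20, 30]
New median = 6
Delta = 6 - 3 = 3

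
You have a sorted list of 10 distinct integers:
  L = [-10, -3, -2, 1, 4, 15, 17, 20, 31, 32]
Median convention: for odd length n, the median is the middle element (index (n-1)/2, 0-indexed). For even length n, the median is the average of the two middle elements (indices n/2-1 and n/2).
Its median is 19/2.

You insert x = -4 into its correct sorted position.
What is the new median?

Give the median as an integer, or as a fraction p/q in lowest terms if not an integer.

Old list (sorted, length 10): [-10, -3, -2, 1, 4, 15, 17, 20, 31, 32]
Old median = 19/2
Insert x = -4
Old length even (10). Middle pair: indices 4,5 = 4,15.
New length odd (11). New median = single middle element.
x = -4: 1 elements are < x, 9 elements are > x.
New sorted list: [-10, -4, -3, -2, 1, 4, 15, 17, 20, 31, 32]
New median = 4

Answer: 4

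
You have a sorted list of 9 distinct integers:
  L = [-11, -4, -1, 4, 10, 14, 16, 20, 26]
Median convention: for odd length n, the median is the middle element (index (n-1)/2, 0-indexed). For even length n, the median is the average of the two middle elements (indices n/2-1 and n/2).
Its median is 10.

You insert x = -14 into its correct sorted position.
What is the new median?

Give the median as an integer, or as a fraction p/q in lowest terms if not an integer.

Answer: 7

Derivation:
Old list (sorted, length 9): [-11, -4, -1, 4, 10, 14, 16, 20, 26]
Old median = 10
Insert x = -14
Old length odd (9). Middle was index 4 = 10.
New length even (10). New median = avg of two middle elements.
x = -14: 0 elements are < x, 9 elements are > x.
New sorted list: [-14, -11, -4, -1, 4, 10, 14, 16, 20, 26]
New median = 7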